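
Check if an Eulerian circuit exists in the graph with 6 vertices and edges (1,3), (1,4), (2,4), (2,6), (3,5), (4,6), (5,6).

Step 1: Find the degree of each vertex:
  deg(1) = 2
  deg(2) = 2
  deg(3) = 2
  deg(4) = 3
  deg(5) = 2
  deg(6) = 3

Step 2: Count vertices with odd degree:
  Odd-degree vertices: 4, 6 (2 total)

Step 3: Apply Euler's theorem:
  - Eulerian circuit exists iff graph is connected and all vertices have even degree
  - Eulerian path exists iff graph is connected and has 0 or 2 odd-degree vertices

Graph is connected with exactly 2 odd-degree vertices (4, 6).
Eulerian path exists (starting and ending at the odd-degree vertices), but no Eulerian circuit.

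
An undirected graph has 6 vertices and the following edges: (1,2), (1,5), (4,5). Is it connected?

Step 1: Build adjacency list from edges:
  1: 2, 5
  2: 1
  3: (none)
  4: 5
  5: 1, 4
  6: (none)

Step 2: Run BFS/DFS from vertex 1:
  Visited: {1, 2, 5, 4}
  Reached 4 of 6 vertices

Step 3: Only 4 of 6 vertices reached. Graph is disconnected.
Connected components: {1, 2, 4, 5}, {3}, {6}
Answer: No, the graph is not connected (3 components).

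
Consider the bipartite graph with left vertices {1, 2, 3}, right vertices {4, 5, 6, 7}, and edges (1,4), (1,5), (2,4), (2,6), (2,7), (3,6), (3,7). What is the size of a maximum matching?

Step 1: List the neighbors of each left vertex:
  1: 4, 5
  2: 4, 6, 7
  3: 6, 7

Step 2: Greedily match left vertices, then look for augmenting paths:
  Match 1 -- 4
  Match 2 -- 6
  Match 3 -- 7
  No augmenting path remains.

Step 3: Verify this is maximum:
  Matching size 3 = min(|L|, |R|) = min(3, 4), which is an upper bound, so this matching is maximum.

Maximum matching: {(1,4), (2,6), (3,7)}
Size: 3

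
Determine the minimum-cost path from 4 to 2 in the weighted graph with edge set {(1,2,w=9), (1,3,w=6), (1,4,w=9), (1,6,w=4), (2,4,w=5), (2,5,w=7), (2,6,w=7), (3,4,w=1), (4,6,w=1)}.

Step 1: Build adjacency list with weights:
  1: 2(w=9), 3(w=6), 4(w=9), 6(w=4)
  2: 1(w=9), 4(w=5), 5(w=7), 6(w=7)
  3: 1(w=6), 4(w=1)
  4: 1(w=9), 2(w=5), 3(w=1), 6(w=1)
  5: 2(w=7)
  6: 1(w=4), 2(w=7), 4(w=1)

Step 2: Apply Dijkstra's algorithm from vertex 4:
  Visit vertex 4 (distance=0)
    Update dist[1] = 9
    Update dist[2] = 5
    Update dist[3] = 1
    Update dist[6] = 1
  Visit vertex 3 (distance=1)
    Update dist[1] = 7
  Visit vertex 6 (distance=1)
    Update dist[1] = 5
  Visit vertex 1 (distance=5)
  Visit vertex 2 (distance=5)
    Update dist[5] = 12

Step 3: Shortest path: 4 -> 2
Total weight: 5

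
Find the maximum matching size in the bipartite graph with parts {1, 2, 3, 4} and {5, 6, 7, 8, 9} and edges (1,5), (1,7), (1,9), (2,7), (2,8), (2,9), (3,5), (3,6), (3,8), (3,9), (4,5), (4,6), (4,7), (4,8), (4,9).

Step 1: List the neighbors of each left vertex:
  1: 5, 7, 9
  2: 7, 8, 9
  3: 5, 6, 8, 9
  4: 5, 6, 7, 8, 9

Step 2: Greedily match left vertices, then look for augmenting paths:
  Match 1 -- 5
  Match 2 -- 7
  Match 3 -- 6
  Match 4 -- 8
  No augmenting path remains.

Step 3: Verify this is maximum:
  Matching size 4 = min(|L|, |R|) = min(4, 5), which is an upper bound, so this matching is maximum.

Maximum matching: {(1,5), (2,7), (3,6), (4,8)}
Size: 4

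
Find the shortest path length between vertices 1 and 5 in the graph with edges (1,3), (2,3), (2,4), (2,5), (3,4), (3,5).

Step 1: Build adjacency list:
  1: 3
  2: 3, 4, 5
  3: 1, 2, 4, 5
  4: 2, 3
  5: 2, 3

Step 2: BFS from vertex 1 to find shortest path to 5:
  vertex 3 reached at distance 1
  vertex 2 reached at distance 2
  vertex 4 reached at distance 2
  vertex 5 reached at distance 2

Step 3: Shortest path: 1 -> 3 -> 5
Path length: 2 edges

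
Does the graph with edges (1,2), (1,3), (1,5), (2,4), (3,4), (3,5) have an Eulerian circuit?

Step 1: Find the degree of each vertex:
  deg(1) = 3
  deg(2) = 2
  deg(3) = 3
  deg(4) = 2
  deg(5) = 2

Step 2: Count vertices with odd degree:
  Odd-degree vertices: 1, 3 (2 total)

Step 3: Apply Euler's theorem:
  - Eulerian circuit exists iff graph is connected and all vertices have even degree
  - Eulerian path exists iff graph is connected and has 0 or 2 odd-degree vertices

Graph is connected with exactly 2 odd-degree vertices (1, 3).
Eulerian path exists (starting and ending at the odd-degree vertices), but no Eulerian circuit.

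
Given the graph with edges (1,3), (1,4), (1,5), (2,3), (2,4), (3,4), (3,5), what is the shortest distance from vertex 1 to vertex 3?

Step 1: Build adjacency list:
  1: 3, 4, 5
  2: 3, 4
  3: 1, 2, 4, 5
  4: 1, 2, 3
  5: 1, 3

Step 2: BFS from vertex 1 to find shortest path to 3:
  vertex 3 reached at distance 1

Step 3: Shortest path: 1 -> 3
Path length: 1 edge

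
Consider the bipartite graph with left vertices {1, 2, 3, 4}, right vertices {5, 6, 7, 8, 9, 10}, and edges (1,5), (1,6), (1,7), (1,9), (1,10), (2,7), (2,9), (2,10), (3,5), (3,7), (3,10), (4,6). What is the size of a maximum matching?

Step 1: List the neighbors of each left vertex:
  1: 5, 6, 7, 9, 10
  2: 7, 9, 10
  3: 5, 7, 10
  4: 6

Step 2: Greedily match left vertices, then look for augmenting paths:
  Match 1 -- 5
  Match 2 -- 7
  Match 3 -- 10
  Match 4 -- 6
  No augmenting path remains.

Step 3: Verify this is maximum:
  Matching size 4 = min(|L|, |R|) = min(4, 6), which is an upper bound, so this matching is maximum.

Maximum matching: {(1,5), (2,7), (3,10), (4,6)}
Size: 4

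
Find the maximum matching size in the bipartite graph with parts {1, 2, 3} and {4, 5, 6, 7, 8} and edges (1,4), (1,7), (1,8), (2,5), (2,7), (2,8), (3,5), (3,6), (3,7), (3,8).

Step 1: List the neighbors of each left vertex:
  1: 4, 7, 8
  2: 5, 7, 8
  3: 5, 6, 7, 8

Step 2: Greedily match left vertices, then look for augmenting paths:
  Match 1 -- 4
  Match 2 -- 5
  Match 3 -- 6
  No augmenting path remains.

Step 3: Verify this is maximum:
  Matching size 3 = min(|L|, |R|) = min(3, 5), which is an upper bound, so this matching is maximum.

Maximum matching: {(1,4), (2,5), (3,6)}
Size: 3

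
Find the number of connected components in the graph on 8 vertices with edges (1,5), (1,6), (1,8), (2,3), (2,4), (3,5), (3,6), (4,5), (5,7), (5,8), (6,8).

Step 1: Build adjacency list from edges:
  1: 5, 6, 8
  2: 3, 4
  3: 2, 5, 6
  4: 2, 5
  5: 1, 3, 4, 7, 8
  6: 1, 3, 8
  7: 5
  8: 1, 5, 6

Step 2: Run BFS/DFS from vertex 1:
  Visited: {1, 5, 6, 8, 3, 4, 7, 2}
  Reached 8 of 8 vertices

Step 3: All 8 vertices reached from vertex 1, so the graph is connected.
Number of connected components: 1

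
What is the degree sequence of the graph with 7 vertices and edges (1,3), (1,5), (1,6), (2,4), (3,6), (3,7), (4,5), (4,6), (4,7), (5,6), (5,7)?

Step 1: Count edges incident to each vertex:
  deg(1) = 3 (neighbors: 3, 5, 6)
  deg(2) = 1 (neighbors: 4)
  deg(3) = 3 (neighbors: 1, 6, 7)
  deg(4) = 4 (neighbors: 2, 5, 6, 7)
  deg(5) = 4 (neighbors: 1, 4, 6, 7)
  deg(6) = 4 (neighbors: 1, 3, 4, 5)
  deg(7) = 3 (neighbors: 3, 4, 5)

Step 2: Sort degrees in non-increasing order:
  Degrees: [3, 1, 3, 4, 4, 4, 3] -> sorted: [4, 4, 4, 3, 3, 3, 1]

Degree sequence: [4, 4, 4, 3, 3, 3, 1]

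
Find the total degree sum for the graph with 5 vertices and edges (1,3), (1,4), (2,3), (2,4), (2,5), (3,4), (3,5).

Step 1: Count edges incident to each vertex:
  deg(1) = 2 (neighbors: 3, 4)
  deg(2) = 3 (neighbors: 3, 4, 5)
  deg(3) = 4 (neighbors: 1, 2, 4, 5)
  deg(4) = 3 (neighbors: 1, 2, 3)
  deg(5) = 2 (neighbors: 2, 3)

Step 2: Sum all degrees:
  2 + 3 + 4 + 3 + 2 = 14

Verification: sum of degrees = 2 * |E| = 2 * 7 = 14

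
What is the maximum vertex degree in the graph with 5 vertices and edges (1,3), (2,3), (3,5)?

Step 1: Count edges incident to each vertex:
  deg(1) = 1 (neighbors: 3)
  deg(2) = 1 (neighbors: 3)
  deg(3) = 3 (neighbors: 1, 2, 5)
  deg(4) = 0 (neighbors: none)
  deg(5) = 1 (neighbors: 3)

Step 2: Find maximum:
  max(1, 1, 3, 0, 1) = 3 (vertex 3)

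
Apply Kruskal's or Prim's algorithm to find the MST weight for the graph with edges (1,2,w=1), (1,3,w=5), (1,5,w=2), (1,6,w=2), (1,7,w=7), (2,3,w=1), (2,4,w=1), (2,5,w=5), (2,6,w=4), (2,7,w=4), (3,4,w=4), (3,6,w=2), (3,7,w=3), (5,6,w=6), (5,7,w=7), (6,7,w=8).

Apply Kruskal's algorithm (sort edges by weight, add if no cycle):

Sorted edges by weight:
  (1,2) w=1
  (2,4) w=1
  (2,3) w=1
  (1,6) w=2
  (1,5) w=2
  (3,6) w=2
  (3,7) w=3
  (2,7) w=4
  (2,6) w=4
  (3,4) w=4
  (1,3) w=5
  (2,5) w=5
  (5,6) w=6
  (1,7) w=7
  (5,7) w=7
  (6,7) w=8

Add edge (1,2) w=1 -- no cycle. Running total: 1
Add edge (2,4) w=1 -- no cycle. Running total: 2
Add edge (2,3) w=1 -- no cycle. Running total: 3
Add edge (1,6) w=2 -- no cycle. Running total: 5
Add edge (1,5) w=2 -- no cycle. Running total: 7
Skip edge (3,6) w=2 -- would create cycle
Add edge (3,7) w=3 -- no cycle. Running total: 10

MST edges: (1,2,w=1), (2,4,w=1), (2,3,w=1), (1,6,w=2), (1,5,w=2), (3,7,w=3)
Total MST weight: 1 + 1 + 1 + 2 + 2 + 3 = 10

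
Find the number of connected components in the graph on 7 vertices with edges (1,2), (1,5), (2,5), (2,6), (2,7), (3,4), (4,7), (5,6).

Step 1: Build adjacency list from edges:
  1: 2, 5
  2: 1, 5, 6, 7
  3: 4
  4: 3, 7
  5: 1, 2, 6
  6: 2, 5
  7: 2, 4

Step 2: Run BFS/DFS from vertex 1:
  Visited: {1, 2, 5, 6, 7, 4, 3}
  Reached 7 of 7 vertices

Step 3: All 7 vertices reached from vertex 1, so the graph is connected.
Number of connected components: 1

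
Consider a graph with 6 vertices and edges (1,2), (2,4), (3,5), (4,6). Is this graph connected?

Step 1: Build adjacency list from edges:
  1: 2
  2: 1, 4
  3: 5
  4: 2, 6
  5: 3
  6: 4

Step 2: Run BFS/DFS from vertex 1:
  Visited: {1, 2, 4, 6}
  Reached 4 of 6 vertices

Step 3: Only 4 of 6 vertices reached. Graph is disconnected.
Connected components: {1, 2, 4, 6}, {3, 5}
Answer: No, the graph is not connected (2 components).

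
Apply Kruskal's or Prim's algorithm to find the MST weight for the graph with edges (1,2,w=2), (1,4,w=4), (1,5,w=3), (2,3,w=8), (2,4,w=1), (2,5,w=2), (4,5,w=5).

Apply Kruskal's algorithm (sort edges by weight, add if no cycle):

Sorted edges by weight:
  (2,4) w=1
  (1,2) w=2
  (2,5) w=2
  (1,5) w=3
  (1,4) w=4
  (4,5) w=5
  (2,3) w=8

Add edge (2,4) w=1 -- no cycle. Running total: 1
Add edge (1,2) w=2 -- no cycle. Running total: 3
Add edge (2,5) w=2 -- no cycle. Running total: 5
Skip edge (1,5) w=3 -- would create cycle
Skip edge (1,4) w=4 -- would create cycle
Skip edge (4,5) w=5 -- would create cycle
Add edge (2,3) w=8 -- no cycle. Running total: 13

MST edges: (2,4,w=1), (1,2,w=2), (2,5,w=2), (2,3,w=8)
Total MST weight: 1 + 2 + 2 + 8 = 13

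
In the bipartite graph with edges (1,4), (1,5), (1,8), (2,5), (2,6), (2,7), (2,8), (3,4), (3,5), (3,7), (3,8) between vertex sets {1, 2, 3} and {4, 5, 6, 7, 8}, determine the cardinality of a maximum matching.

Step 1: List the neighbors of each left vertex:
  1: 4, 5, 8
  2: 5, 6, 7, 8
  3: 4, 5, 7, 8

Step 2: Greedily match left vertices, then look for augmenting paths:
  Match 1 -- 4
  Match 2 -- 5
  Match 3 -- 7
  No augmenting path remains.

Step 3: Verify this is maximum:
  Matching size 3 = min(|L|, |R|) = min(3, 5), which is an upper bound, so this matching is maximum.

Maximum matching: {(1,4), (2,5), (3,7)}
Size: 3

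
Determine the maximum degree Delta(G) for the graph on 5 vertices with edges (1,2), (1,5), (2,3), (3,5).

Step 1: Count edges incident to each vertex:
  deg(1) = 2 (neighbors: 2, 5)
  deg(2) = 2 (neighbors: 1, 3)
  deg(3) = 2 (neighbors: 2, 5)
  deg(4) = 0 (neighbors: none)
  deg(5) = 2 (neighbors: 1, 3)

Step 2: Find maximum:
  max(2, 2, 2, 0, 2) = 2 (vertex 1)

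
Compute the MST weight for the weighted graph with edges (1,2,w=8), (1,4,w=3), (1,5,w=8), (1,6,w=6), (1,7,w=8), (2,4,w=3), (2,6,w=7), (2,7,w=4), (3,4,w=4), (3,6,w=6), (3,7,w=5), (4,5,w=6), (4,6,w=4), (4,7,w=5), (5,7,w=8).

Apply Kruskal's algorithm (sort edges by weight, add if no cycle):

Sorted edges by weight:
  (1,4) w=3
  (2,4) w=3
  (2,7) w=4
  (3,4) w=4
  (4,6) w=4
  (3,7) w=5
  (4,7) w=5
  (1,6) w=6
  (3,6) w=6
  (4,5) w=6
  (2,6) w=7
  (1,5) w=8
  (1,2) w=8
  (1,7) w=8
  (5,7) w=8

Add edge (1,4) w=3 -- no cycle. Running total: 3
Add edge (2,4) w=3 -- no cycle. Running total: 6
Add edge (2,7) w=4 -- no cycle. Running total: 10
Add edge (3,4) w=4 -- no cycle. Running total: 14
Add edge (4,6) w=4 -- no cycle. Running total: 18
Skip edge (3,7) w=5 -- would create cycle
Skip edge (4,7) w=5 -- would create cycle
Skip edge (1,6) w=6 -- would create cycle
Skip edge (3,6) w=6 -- would create cycle
Add edge (4,5) w=6 -- no cycle. Running total: 24

MST edges: (1,4,w=3), (2,4,w=3), (2,7,w=4), (3,4,w=4), (4,6,w=4), (4,5,w=6)
Total MST weight: 3 + 3 + 4 + 4 + 4 + 6 = 24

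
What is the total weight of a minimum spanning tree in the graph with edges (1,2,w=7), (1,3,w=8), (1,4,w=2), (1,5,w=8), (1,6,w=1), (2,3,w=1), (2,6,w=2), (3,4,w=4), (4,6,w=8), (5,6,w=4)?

Apply Kruskal's algorithm (sort edges by weight, add if no cycle):

Sorted edges by weight:
  (1,6) w=1
  (2,3) w=1
  (1,4) w=2
  (2,6) w=2
  (3,4) w=4
  (5,6) w=4
  (1,2) w=7
  (1,5) w=8
  (1,3) w=8
  (4,6) w=8

Add edge (1,6) w=1 -- no cycle. Running total: 1
Add edge (2,3) w=1 -- no cycle. Running total: 2
Add edge (1,4) w=2 -- no cycle. Running total: 4
Add edge (2,6) w=2 -- no cycle. Running total: 6
Skip edge (3,4) w=4 -- would create cycle
Add edge (5,6) w=4 -- no cycle. Running total: 10

MST edges: (1,6,w=1), (2,3,w=1), (1,4,w=2), (2,6,w=2), (5,6,w=4)
Total MST weight: 1 + 1 + 2 + 2 + 4 = 10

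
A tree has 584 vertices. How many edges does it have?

A tree on n vertices always has exactly n - 1 edges.
For n = 584: edges = 584 - 1 = 583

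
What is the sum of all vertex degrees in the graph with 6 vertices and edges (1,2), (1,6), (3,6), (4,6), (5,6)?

Step 1: Count edges incident to each vertex:
  deg(1) = 2 (neighbors: 2, 6)
  deg(2) = 1 (neighbors: 1)
  deg(3) = 1 (neighbors: 6)
  deg(4) = 1 (neighbors: 6)
  deg(5) = 1 (neighbors: 6)
  deg(6) = 4 (neighbors: 1, 3, 4, 5)

Step 2: Sum all degrees:
  2 + 1 + 1 + 1 + 1 + 4 = 10

Verification: sum of degrees = 2 * |E| = 2 * 5 = 10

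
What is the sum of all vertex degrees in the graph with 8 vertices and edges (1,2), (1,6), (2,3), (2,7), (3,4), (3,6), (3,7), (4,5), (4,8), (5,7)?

Step 1: Count edges incident to each vertex:
  deg(1) = 2 (neighbors: 2, 6)
  deg(2) = 3 (neighbors: 1, 3, 7)
  deg(3) = 4 (neighbors: 2, 4, 6, 7)
  deg(4) = 3 (neighbors: 3, 5, 8)
  deg(5) = 2 (neighbors: 4, 7)
  deg(6) = 2 (neighbors: 1, 3)
  deg(7) = 3 (neighbors: 2, 3, 5)
  deg(8) = 1 (neighbors: 4)

Step 2: Sum all degrees:
  2 + 3 + 4 + 3 + 2 + 2 + 3 + 1 = 20

Verification: sum of degrees = 2 * |E| = 2 * 10 = 20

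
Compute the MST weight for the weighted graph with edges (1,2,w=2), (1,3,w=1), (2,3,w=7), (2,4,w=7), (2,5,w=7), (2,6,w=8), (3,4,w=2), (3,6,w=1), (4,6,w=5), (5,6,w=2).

Apply Kruskal's algorithm (sort edges by weight, add if no cycle):

Sorted edges by weight:
  (1,3) w=1
  (3,6) w=1
  (1,2) w=2
  (3,4) w=2
  (5,6) w=2
  (4,6) w=5
  (2,3) w=7
  (2,5) w=7
  (2,4) w=7
  (2,6) w=8

Add edge (1,3) w=1 -- no cycle. Running total: 1
Add edge (3,6) w=1 -- no cycle. Running total: 2
Add edge (1,2) w=2 -- no cycle. Running total: 4
Add edge (3,4) w=2 -- no cycle. Running total: 6
Add edge (5,6) w=2 -- no cycle. Running total: 8

MST edges: (1,3,w=1), (3,6,w=1), (1,2,w=2), (3,4,w=2), (5,6,w=2)
Total MST weight: 1 + 1 + 2 + 2 + 2 = 8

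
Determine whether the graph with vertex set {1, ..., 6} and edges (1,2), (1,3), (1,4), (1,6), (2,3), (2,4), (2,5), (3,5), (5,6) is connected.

Step 1: Build adjacency list from edges:
  1: 2, 3, 4, 6
  2: 1, 3, 4, 5
  3: 1, 2, 5
  4: 1, 2
  5: 2, 3, 6
  6: 1, 5

Step 2: Run BFS/DFS from vertex 1:
  Visited: {1, 2, 3, 4, 6, 5}
  Reached 6 of 6 vertices

Step 3: All 6 vertices reached from vertex 1, so the graph is connected.
Answer: Yes, the graph is connected.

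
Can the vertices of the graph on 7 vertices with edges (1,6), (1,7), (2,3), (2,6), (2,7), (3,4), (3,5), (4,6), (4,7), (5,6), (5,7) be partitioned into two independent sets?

Step 1: Attempt 2-coloring using BFS:
  Start at vertex 1, assign color 0
  Color vertex 6 with color 1 (neighbor of 1)
  Color vertex 7 with color 1 (neighbor of 1)
  Color vertex 2 with color 0 (neighbor of 6)
  Color vertex 4 with color 0 (neighbor of 6)
  Color vertex 5 with color 0 (neighbor of 6)
  Color vertex 3 with color 1 (neighbor of 2)

Step 2: 2-coloring succeeded. No conflicts found.
  Set A (color 0): {1, 2, 4, 5}
  Set B (color 1): {3, 6, 7}

The graph is bipartite with partition {1, 2, 4, 5}, {3, 6, 7}.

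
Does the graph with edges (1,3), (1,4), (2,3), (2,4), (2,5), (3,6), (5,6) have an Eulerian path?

Step 1: Find the degree of each vertex:
  deg(1) = 2
  deg(2) = 3
  deg(3) = 3
  deg(4) = 2
  deg(5) = 2
  deg(6) = 2

Step 2: Count vertices with odd degree:
  Odd-degree vertices: 2, 3 (2 total)

Step 3: Apply Euler's theorem:
  - Eulerian circuit exists iff graph is connected and all vertices have even degree
  - Eulerian path exists iff graph is connected and has 0 or 2 odd-degree vertices

Graph is connected with exactly 2 odd-degree vertices (2, 3).
Eulerian path exists (starting and ending at the odd-degree vertices), but no Eulerian circuit.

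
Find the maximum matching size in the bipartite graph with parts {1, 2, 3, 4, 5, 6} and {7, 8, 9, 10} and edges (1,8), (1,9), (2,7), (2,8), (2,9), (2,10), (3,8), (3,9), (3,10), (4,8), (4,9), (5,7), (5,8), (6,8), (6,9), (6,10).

Step 1: List the neighbors of each left vertex:
  1: 8, 9
  2: 7, 8, 9, 10
  3: 8, 9, 10
  4: 8, 9
  5: 7, 8
  6: 8, 9, 10

Step 2: Greedily match left vertices, then look for augmenting paths:
  Match 1 -- 8
  Match 2 -- 7
  Match 3 -- 9
  Match 6 -- 10
  No augmenting path remains.

Step 3: Verify this is maximum:
  Matching size 4 = min(|L|, |R|) = min(6, 4), which is an upper bound, so this matching is maximum.

Maximum matching: {(1,8), (2,7), (3,9), (6,10)}
Size: 4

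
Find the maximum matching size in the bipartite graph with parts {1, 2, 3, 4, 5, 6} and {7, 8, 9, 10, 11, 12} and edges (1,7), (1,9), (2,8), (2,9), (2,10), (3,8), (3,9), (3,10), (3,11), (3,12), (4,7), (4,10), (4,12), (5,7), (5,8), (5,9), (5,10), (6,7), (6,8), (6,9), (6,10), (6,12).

Step 1: List the neighbors of each left vertex:
  1: 7, 9
  2: 8, 9, 10
  3: 8, 9, 10, 11, 12
  4: 7, 10, 12
  5: 7, 8, 9, 10
  6: 7, 8, 9, 10, 12

Step 2: Greedily match left vertices, then look for augmenting paths:
  Match 1 -- 7
  Match 2 -- 8
  Match 3 -- 11
  Match 4 -- 10
  Match 5 -- 9
  Match 6 -- 12
  No augmenting path remains.

Step 3: Verify this is maximum:
  Matching size 6 = min(|L|, |R|) = min(6, 6), which is an upper bound, so this matching is maximum.

Maximum matching: {(1,7), (2,8), (3,11), (4,10), (5,9), (6,12)}
Size: 6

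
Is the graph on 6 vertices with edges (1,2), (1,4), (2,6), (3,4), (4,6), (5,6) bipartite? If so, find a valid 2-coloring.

Step 1: Attempt 2-coloring using BFS:
  Start at vertex 1, assign color 0
  Color vertex 2 with color 1 (neighbor of 1)
  Color vertex 4 with color 1 (neighbor of 1)
  Color vertex 6 with color 0 (neighbor of 2)
  Color vertex 3 with color 0 (neighbor of 4)
  Color vertex 5 with color 1 (neighbor of 6)

Step 2: 2-coloring succeeded. No conflicts found.
  Set A (color 0): {1, 3, 6}
  Set B (color 1): {2, 4, 5}

The graph is bipartite with partition {1, 3, 6}, {2, 4, 5}.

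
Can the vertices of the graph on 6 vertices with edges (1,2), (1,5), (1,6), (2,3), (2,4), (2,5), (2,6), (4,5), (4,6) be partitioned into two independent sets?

Step 1: Attempt 2-coloring using BFS:
  Start at vertex 1, assign color 0
  Color vertex 2 with color 1 (neighbor of 1)
  Color vertex 5 with color 1 (neighbor of 1)
  Color vertex 6 with color 1 (neighbor of 1)
  Color vertex 3 with color 0 (neighbor of 2)
  Color vertex 4 with color 0 (neighbor of 2)

Step 2: Conflict found! Vertices 2 and 5 are adjacent but have the same color.
This means the graph contains an odd cycle.

The graph is NOT bipartite.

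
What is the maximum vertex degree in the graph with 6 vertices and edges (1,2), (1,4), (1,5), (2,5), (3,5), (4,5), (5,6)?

Step 1: Count edges incident to each vertex:
  deg(1) = 3 (neighbors: 2, 4, 5)
  deg(2) = 2 (neighbors: 1, 5)
  deg(3) = 1 (neighbors: 5)
  deg(4) = 2 (neighbors: 1, 5)
  deg(5) = 5 (neighbors: 1, 2, 3, 4, 6)
  deg(6) = 1 (neighbors: 5)

Step 2: Find maximum:
  max(3, 2, 1, 2, 5, 1) = 5 (vertex 5)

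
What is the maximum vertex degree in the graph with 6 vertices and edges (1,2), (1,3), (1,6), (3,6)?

Step 1: Count edges incident to each vertex:
  deg(1) = 3 (neighbors: 2, 3, 6)
  deg(2) = 1 (neighbors: 1)
  deg(3) = 2 (neighbors: 1, 6)
  deg(4) = 0 (neighbors: none)
  deg(5) = 0 (neighbors: none)
  deg(6) = 2 (neighbors: 1, 3)

Step 2: Find maximum:
  max(3, 1, 2, 0, 0, 2) = 3 (vertex 1)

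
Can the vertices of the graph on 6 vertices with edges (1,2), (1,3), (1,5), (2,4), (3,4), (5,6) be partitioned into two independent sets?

Step 1: Attempt 2-coloring using BFS:
  Start at vertex 1, assign color 0
  Color vertex 2 with color 1 (neighbor of 1)
  Color vertex 3 with color 1 (neighbor of 1)
  Color vertex 5 with color 1 (neighbor of 1)
  Color vertex 4 with color 0 (neighbor of 2)
  Color vertex 6 with color 0 (neighbor of 5)

Step 2: 2-coloring succeeded. No conflicts found.
  Set A (color 0): {1, 4, 6}
  Set B (color 1): {2, 3, 5}

The graph is bipartite with partition {1, 4, 6}, {2, 3, 5}.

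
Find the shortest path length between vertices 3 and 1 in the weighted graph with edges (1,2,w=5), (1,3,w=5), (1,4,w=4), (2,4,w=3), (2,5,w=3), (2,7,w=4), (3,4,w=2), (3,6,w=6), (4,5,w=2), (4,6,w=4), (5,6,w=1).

Step 1: Build adjacency list with weights:
  1: 2(w=5), 3(w=5), 4(w=4)
  2: 1(w=5), 4(w=3), 5(w=3), 7(w=4)
  3: 1(w=5), 4(w=2), 6(w=6)
  4: 1(w=4), 2(w=3), 3(w=2), 5(w=2), 6(w=4)
  5: 2(w=3), 4(w=2), 6(w=1)
  6: 3(w=6), 4(w=4), 5(w=1)
  7: 2(w=4)

Step 2: Apply Dijkstra's algorithm from vertex 3:
  Visit vertex 3 (distance=0)
    Update dist[1] = 5
    Update dist[4] = 2
    Update dist[6] = 6
  Visit vertex 4 (distance=2)
    Update dist[2] = 5
    Update dist[5] = 4
  Visit vertex 5 (distance=4)
    Update dist[6] = 5
  Visit vertex 1 (distance=5)

Step 3: Shortest path: 3 -> 1
Total weight: 5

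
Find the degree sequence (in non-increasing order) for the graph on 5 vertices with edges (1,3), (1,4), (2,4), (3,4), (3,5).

Step 1: Count edges incident to each vertex:
  deg(1) = 2 (neighbors: 3, 4)
  deg(2) = 1 (neighbors: 4)
  deg(3) = 3 (neighbors: 1, 4, 5)
  deg(4) = 3 (neighbors: 1, 2, 3)
  deg(5) = 1 (neighbors: 3)

Step 2: Sort degrees in non-increasing order:
  Degrees: [2, 1, 3, 3, 1] -> sorted: [3, 3, 2, 1, 1]

Degree sequence: [3, 3, 2, 1, 1]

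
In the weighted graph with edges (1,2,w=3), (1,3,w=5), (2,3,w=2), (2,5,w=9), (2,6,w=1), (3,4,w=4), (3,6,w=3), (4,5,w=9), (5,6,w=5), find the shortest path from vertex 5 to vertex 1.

Step 1: Build adjacency list with weights:
  1: 2(w=3), 3(w=5)
  2: 1(w=3), 3(w=2), 5(w=9), 6(w=1)
  3: 1(w=5), 2(w=2), 4(w=4), 6(w=3)
  4: 3(w=4), 5(w=9)
  5: 2(w=9), 4(w=9), 6(w=5)
  6: 2(w=1), 3(w=3), 5(w=5)

Step 2: Apply Dijkstra's algorithm from vertex 5:
  Visit vertex 5 (distance=0)
    Update dist[2] = 9
    Update dist[4] = 9
    Update dist[6] = 5
  Visit vertex 6 (distance=5)
    Update dist[2] = 6
    Update dist[3] = 8
  Visit vertex 2 (distance=6)
    Update dist[1] = 9
  Visit vertex 3 (distance=8)
  Visit vertex 1 (distance=9)

Step 3: Shortest path: 5 -> 6 -> 2 -> 1
Total weight: 5 + 1 + 3 = 9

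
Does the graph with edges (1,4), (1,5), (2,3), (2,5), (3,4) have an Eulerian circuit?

Step 1: Find the degree of each vertex:
  deg(1) = 2
  deg(2) = 2
  deg(3) = 2
  deg(4) = 2
  deg(5) = 2

Step 2: Count vertices with odd degree:
  All vertices have even degree (0 odd-degree vertices)

Step 3: Apply Euler's theorem:
  - Eulerian circuit exists iff graph is connected and all vertices have even degree
  - Eulerian path exists iff graph is connected and has 0 or 2 odd-degree vertices

Graph is connected with 0 odd-degree vertices.
Both Eulerian circuit and Eulerian path exist.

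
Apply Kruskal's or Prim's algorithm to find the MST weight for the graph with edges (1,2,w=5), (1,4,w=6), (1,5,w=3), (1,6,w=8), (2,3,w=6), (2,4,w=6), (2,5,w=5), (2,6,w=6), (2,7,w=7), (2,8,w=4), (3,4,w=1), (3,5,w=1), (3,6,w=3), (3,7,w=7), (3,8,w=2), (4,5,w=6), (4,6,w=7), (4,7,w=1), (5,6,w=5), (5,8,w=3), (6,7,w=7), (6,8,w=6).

Apply Kruskal's algorithm (sort edges by weight, add if no cycle):

Sorted edges by weight:
  (3,5) w=1
  (3,4) w=1
  (4,7) w=1
  (3,8) w=2
  (1,5) w=3
  (3,6) w=3
  (5,8) w=3
  (2,8) w=4
  (1,2) w=5
  (2,5) w=5
  (5,6) w=5
  (1,4) w=6
  (2,3) w=6
  (2,4) w=6
  (2,6) w=6
  (4,5) w=6
  (6,8) w=6
  (2,7) w=7
  (3,7) w=7
  (4,6) w=7
  (6,7) w=7
  (1,6) w=8

Add edge (3,5) w=1 -- no cycle. Running total: 1
Add edge (3,4) w=1 -- no cycle. Running total: 2
Add edge (4,7) w=1 -- no cycle. Running total: 3
Add edge (3,8) w=2 -- no cycle. Running total: 5
Add edge (1,5) w=3 -- no cycle. Running total: 8
Add edge (3,6) w=3 -- no cycle. Running total: 11
Skip edge (5,8) w=3 -- would create cycle
Add edge (2,8) w=4 -- no cycle. Running total: 15

MST edges: (3,5,w=1), (3,4,w=1), (4,7,w=1), (3,8,w=2), (1,5,w=3), (3,6,w=3), (2,8,w=4)
Total MST weight: 1 + 1 + 1 + 2 + 3 + 3 + 4 = 15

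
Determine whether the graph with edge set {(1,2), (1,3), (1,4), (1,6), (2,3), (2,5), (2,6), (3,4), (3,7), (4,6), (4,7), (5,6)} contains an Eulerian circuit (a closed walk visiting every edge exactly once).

Step 1: Find the degree of each vertex:
  deg(1) = 4
  deg(2) = 4
  deg(3) = 4
  deg(4) = 4
  deg(5) = 2
  deg(6) = 4
  deg(7) = 2

Step 2: Count vertices with odd degree:
  All vertices have even degree (0 odd-degree vertices)

Step 3: Apply Euler's theorem:
  - Eulerian circuit exists iff graph is connected and all vertices have even degree
  - Eulerian path exists iff graph is connected and has 0 or 2 odd-degree vertices

Graph is connected with 0 odd-degree vertices.
Both Eulerian circuit and Eulerian path exist.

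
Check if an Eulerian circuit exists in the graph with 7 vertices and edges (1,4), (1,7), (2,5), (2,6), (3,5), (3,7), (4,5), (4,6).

Step 1: Find the degree of each vertex:
  deg(1) = 2
  deg(2) = 2
  deg(3) = 2
  deg(4) = 3
  deg(5) = 3
  deg(6) = 2
  deg(7) = 2

Step 2: Count vertices with odd degree:
  Odd-degree vertices: 4, 5 (2 total)

Step 3: Apply Euler's theorem:
  - Eulerian circuit exists iff graph is connected and all vertices have even degree
  - Eulerian path exists iff graph is connected and has 0 or 2 odd-degree vertices

Graph is connected with exactly 2 odd-degree vertices (4, 5).
Eulerian path exists (starting and ending at the odd-degree vertices), but no Eulerian circuit.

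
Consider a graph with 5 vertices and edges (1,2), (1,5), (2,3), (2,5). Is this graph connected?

Step 1: Build adjacency list from edges:
  1: 2, 5
  2: 1, 3, 5
  3: 2
  4: (none)
  5: 1, 2

Step 2: Run BFS/DFS from vertex 1:
  Visited: {1, 2, 5, 3}
  Reached 4 of 5 vertices

Step 3: Only 4 of 5 vertices reached. Graph is disconnected.
Connected components: {1, 2, 3, 5}, {4}
Answer: No, the graph is not connected (2 components).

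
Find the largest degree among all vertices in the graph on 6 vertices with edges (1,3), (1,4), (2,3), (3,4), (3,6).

Step 1: Count edges incident to each vertex:
  deg(1) = 2 (neighbors: 3, 4)
  deg(2) = 1 (neighbors: 3)
  deg(3) = 4 (neighbors: 1, 2, 4, 6)
  deg(4) = 2 (neighbors: 1, 3)
  deg(5) = 0 (neighbors: none)
  deg(6) = 1 (neighbors: 3)

Step 2: Find maximum:
  max(2, 1, 4, 2, 0, 1) = 4 (vertex 3)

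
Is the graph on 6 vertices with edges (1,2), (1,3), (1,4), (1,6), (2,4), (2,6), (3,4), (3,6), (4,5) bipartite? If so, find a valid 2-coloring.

Step 1: Attempt 2-coloring using BFS:
  Start at vertex 1, assign color 0
  Color vertex 2 with color 1 (neighbor of 1)
  Color vertex 3 with color 1 (neighbor of 1)
  Color vertex 4 with color 1 (neighbor of 1)
  Color vertex 6 with color 1 (neighbor of 1)

Step 2: Conflict found! Vertices 2 and 4 are adjacent but have the same color.
This means the graph contains an odd cycle.

The graph is NOT bipartite.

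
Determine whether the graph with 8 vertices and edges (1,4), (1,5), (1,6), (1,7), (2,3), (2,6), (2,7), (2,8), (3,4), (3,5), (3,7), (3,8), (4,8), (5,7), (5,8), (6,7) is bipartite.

Step 1: Attempt 2-coloring using BFS:
  Start at vertex 1, assign color 0
  Color vertex 4 with color 1 (neighbor of 1)
  Color vertex 5 with color 1 (neighbor of 1)
  Color vertex 6 with color 1 (neighbor of 1)
  Color vertex 7 with color 1 (neighbor of 1)
  Color vertex 3 with color 0 (neighbor of 4)
  Color vertex 8 with color 0 (neighbor of 4)

Step 2: Conflict found! Vertices 5 and 7 are adjacent but have the same color.
This means the graph contains an odd cycle.

The graph is NOT bipartite.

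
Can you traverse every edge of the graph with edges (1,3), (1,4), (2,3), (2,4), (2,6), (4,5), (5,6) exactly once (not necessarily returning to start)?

Step 1: Find the degree of each vertex:
  deg(1) = 2
  deg(2) = 3
  deg(3) = 2
  deg(4) = 3
  deg(5) = 2
  deg(6) = 2

Step 2: Count vertices with odd degree:
  Odd-degree vertices: 2, 4 (2 total)

Step 3: Apply Euler's theorem:
  - Eulerian circuit exists iff graph is connected and all vertices have even degree
  - Eulerian path exists iff graph is connected and has 0 or 2 odd-degree vertices

Graph is connected with exactly 2 odd-degree vertices (2, 4).
Eulerian path exists (starting and ending at the odd-degree vertices), but no Eulerian circuit.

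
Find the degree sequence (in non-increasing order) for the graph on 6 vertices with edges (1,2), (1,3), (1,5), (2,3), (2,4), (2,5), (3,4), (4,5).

Step 1: Count edges incident to each vertex:
  deg(1) = 3 (neighbors: 2, 3, 5)
  deg(2) = 4 (neighbors: 1, 3, 4, 5)
  deg(3) = 3 (neighbors: 1, 2, 4)
  deg(4) = 3 (neighbors: 2, 3, 5)
  deg(5) = 3 (neighbors: 1, 2, 4)
  deg(6) = 0 (neighbors: none)

Step 2: Sort degrees in non-increasing order:
  Degrees: [3, 4, 3, 3, 3, 0] -> sorted: [4, 3, 3, 3, 3, 0]

Degree sequence: [4, 3, 3, 3, 3, 0]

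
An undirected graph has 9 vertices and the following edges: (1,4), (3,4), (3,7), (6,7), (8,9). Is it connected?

Step 1: Build adjacency list from edges:
  1: 4
  2: (none)
  3: 4, 7
  4: 1, 3
  5: (none)
  6: 7
  7: 3, 6
  8: 9
  9: 8

Step 2: Run BFS/DFS from vertex 1:
  Visited: {1, 4, 3, 7, 6}
  Reached 5 of 9 vertices

Step 3: Only 5 of 9 vertices reached. Graph is disconnected.
Connected components: {1, 3, 4, 6, 7}, {2}, {5}, {8, 9}
Answer: No, the graph is not connected (4 components).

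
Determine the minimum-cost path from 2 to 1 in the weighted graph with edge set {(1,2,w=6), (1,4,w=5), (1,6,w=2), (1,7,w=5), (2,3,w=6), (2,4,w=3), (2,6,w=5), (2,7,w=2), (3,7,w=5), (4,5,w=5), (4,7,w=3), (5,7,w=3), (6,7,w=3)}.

Step 1: Build adjacency list with weights:
  1: 2(w=6), 4(w=5), 6(w=2), 7(w=5)
  2: 1(w=6), 3(w=6), 4(w=3), 6(w=5), 7(w=2)
  3: 2(w=6), 7(w=5)
  4: 1(w=5), 2(w=3), 5(w=5), 7(w=3)
  5: 4(w=5), 7(w=3)
  6: 1(w=2), 2(w=5), 7(w=3)
  7: 1(w=5), 2(w=2), 3(w=5), 4(w=3), 5(w=3), 6(w=3)

Step 2: Apply Dijkstra's algorithm from vertex 2:
  Visit vertex 2 (distance=0)
    Update dist[1] = 6
    Update dist[3] = 6
    Update dist[4] = 3
    Update dist[6] = 5
    Update dist[7] = 2
  Visit vertex 7 (distance=2)
    Update dist[5] = 5
  Visit vertex 4 (distance=3)
  Visit vertex 5 (distance=5)
  Visit vertex 6 (distance=5)
  Visit vertex 1 (distance=6)

Step 3: Shortest path: 2 -> 1
Total weight: 6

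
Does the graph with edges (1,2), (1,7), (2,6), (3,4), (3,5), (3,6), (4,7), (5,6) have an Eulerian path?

Step 1: Find the degree of each vertex:
  deg(1) = 2
  deg(2) = 2
  deg(3) = 3
  deg(4) = 2
  deg(5) = 2
  deg(6) = 3
  deg(7) = 2

Step 2: Count vertices with odd degree:
  Odd-degree vertices: 3, 6 (2 total)

Step 3: Apply Euler's theorem:
  - Eulerian circuit exists iff graph is connected and all vertices have even degree
  - Eulerian path exists iff graph is connected and has 0 or 2 odd-degree vertices

Graph is connected with exactly 2 odd-degree vertices (3, 6).
Eulerian path exists (starting and ending at the odd-degree vertices), but no Eulerian circuit.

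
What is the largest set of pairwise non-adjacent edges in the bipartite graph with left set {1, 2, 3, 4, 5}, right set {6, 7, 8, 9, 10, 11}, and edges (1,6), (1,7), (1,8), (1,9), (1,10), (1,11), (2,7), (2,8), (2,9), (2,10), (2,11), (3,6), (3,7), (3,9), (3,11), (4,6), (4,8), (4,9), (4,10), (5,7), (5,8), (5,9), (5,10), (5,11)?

Step 1: List the neighbors of each left vertex:
  1: 6, 7, 8, 9, 10, 11
  2: 7, 8, 9, 10, 11
  3: 6, 7, 9, 11
  4: 6, 8, 9, 10
  5: 7, 8, 9, 10, 11

Step 2: Greedily match left vertices, then look for augmenting paths:
  Match 1 -- 6
  Match 2 -- 7
  Match 3 -- 9
  Match 4 -- 8
  Match 5 -- 10
  No augmenting path remains.

Step 3: Verify this is maximum:
  Matching size 5 = min(|L|, |R|) = min(5, 6), which is an upper bound, so this matching is maximum.

Maximum matching: {(1,6), (2,7), (3,9), (4,8), (5,10)}
Size: 5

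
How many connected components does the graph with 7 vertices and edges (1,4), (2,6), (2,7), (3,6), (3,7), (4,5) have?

Step 1: Build adjacency list from edges:
  1: 4
  2: 6, 7
  3: 6, 7
  4: 1, 5
  5: 4
  6: 2, 3
  7: 2, 3

Step 2: Run BFS/DFS from vertex 1:
  Visited: {1, 4, 5}
  Reached 3 of 7 vertices

Step 3: Only 3 of 7 vertices reached. Graph is disconnected.
Connected components: {1, 4, 5}, {2, 3, 6, 7}
Number of connected components: 2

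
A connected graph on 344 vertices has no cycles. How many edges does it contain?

A tree on n vertices always has exactly n - 1 edges.
For n = 344: edges = 344 - 1 = 343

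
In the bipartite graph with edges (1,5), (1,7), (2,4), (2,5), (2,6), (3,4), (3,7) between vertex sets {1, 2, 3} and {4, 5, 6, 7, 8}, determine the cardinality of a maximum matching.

Step 1: List the neighbors of each left vertex:
  1: 5, 7
  2: 4, 5, 6
  3: 4, 7

Step 2: Greedily match left vertices, then look for augmenting paths:
  Match 1 -- 5
  Match 2 -- 4
  Match 3 -- 7
  No augmenting path remains.

Step 3: Verify this is maximum:
  Matching size 3 = min(|L|, |R|) = min(3, 5), which is an upper bound, so this matching is maximum.

Maximum matching: {(1,5), (2,4), (3,7)}
Size: 3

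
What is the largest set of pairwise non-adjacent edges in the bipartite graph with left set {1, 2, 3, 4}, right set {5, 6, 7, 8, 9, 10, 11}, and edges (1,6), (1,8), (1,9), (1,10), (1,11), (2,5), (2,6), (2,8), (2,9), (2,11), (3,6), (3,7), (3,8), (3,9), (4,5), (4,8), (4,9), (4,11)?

Step 1: List the neighbors of each left vertex:
  1: 6, 8, 9, 10, 11
  2: 5, 6, 8, 9, 11
  3: 6, 7, 8, 9
  4: 5, 8, 9, 11

Step 2: Greedily match left vertices, then look for augmenting paths:
  Match 1 -- 6
  Match 2 -- 5
  Match 3 -- 7
  Match 4 -- 8
  No augmenting path remains.

Step 3: Verify this is maximum:
  Matching size 4 = min(|L|, |R|) = min(4, 7), which is an upper bound, so this matching is maximum.

Maximum matching: {(1,6), (2,5), (3,7), (4,8)}
Size: 4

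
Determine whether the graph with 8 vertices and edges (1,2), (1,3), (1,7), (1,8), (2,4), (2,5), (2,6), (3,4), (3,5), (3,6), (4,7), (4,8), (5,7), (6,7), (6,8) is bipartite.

Step 1: Attempt 2-coloring using BFS:
  Start at vertex 1, assign color 0
  Color vertex 2 with color 1 (neighbor of 1)
  Color vertex 3 with color 1 (neighbor of 1)
  Color vertex 7 with color 1 (neighbor of 1)
  Color vertex 8 with color 1 (neighbor of 1)
  Color vertex 4 with color 0 (neighbor of 2)
  Color vertex 5 with color 0 (neighbor of 2)
  Color vertex 6 with color 0 (neighbor of 2)

Step 2: 2-coloring succeeded. No conflicts found.
  Set A (color 0): {1, 4, 5, 6}
  Set B (color 1): {2, 3, 7, 8}

The graph is bipartite with partition {1, 4, 5, 6}, {2, 3, 7, 8}.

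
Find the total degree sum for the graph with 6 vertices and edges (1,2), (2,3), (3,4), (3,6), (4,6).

Step 1: Count edges incident to each vertex:
  deg(1) = 1 (neighbors: 2)
  deg(2) = 2 (neighbors: 1, 3)
  deg(3) = 3 (neighbors: 2, 4, 6)
  deg(4) = 2 (neighbors: 3, 6)
  deg(5) = 0 (neighbors: none)
  deg(6) = 2 (neighbors: 3, 4)

Step 2: Sum all degrees:
  1 + 2 + 3 + 2 + 0 + 2 = 10

Verification: sum of degrees = 2 * |E| = 2 * 5 = 10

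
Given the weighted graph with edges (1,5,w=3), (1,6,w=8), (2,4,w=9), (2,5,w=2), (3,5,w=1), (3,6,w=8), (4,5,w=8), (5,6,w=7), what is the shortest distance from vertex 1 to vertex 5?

Step 1: Build adjacency list with weights:
  1: 5(w=3), 6(w=8)
  2: 4(w=9), 5(w=2)
  3: 5(w=1), 6(w=8)
  4: 2(w=9), 5(w=8)
  5: 1(w=3), 2(w=2), 3(w=1), 4(w=8), 6(w=7)
  6: 1(w=8), 3(w=8), 5(w=7)

Step 2: Apply Dijkstra's algorithm from vertex 1:
  Visit vertex 1 (distance=0)
    Update dist[5] = 3
    Update dist[6] = 8
  Visit vertex 5 (distance=3)
    Update dist[2] = 5
    Update dist[3] = 4
    Update dist[4] = 11

Step 3: Shortest path: 1 -> 5
Total weight: 3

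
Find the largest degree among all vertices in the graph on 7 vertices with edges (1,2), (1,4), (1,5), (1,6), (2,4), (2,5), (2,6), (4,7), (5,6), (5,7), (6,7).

Step 1: Count edges incident to each vertex:
  deg(1) = 4 (neighbors: 2, 4, 5, 6)
  deg(2) = 4 (neighbors: 1, 4, 5, 6)
  deg(3) = 0 (neighbors: none)
  deg(4) = 3 (neighbors: 1, 2, 7)
  deg(5) = 4 (neighbors: 1, 2, 6, 7)
  deg(6) = 4 (neighbors: 1, 2, 5, 7)
  deg(7) = 3 (neighbors: 4, 5, 6)

Step 2: Find maximum:
  max(4, 4, 0, 3, 4, 4, 3) = 4 (vertex 1)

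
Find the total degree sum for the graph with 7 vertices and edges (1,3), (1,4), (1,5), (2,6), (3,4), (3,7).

Step 1: Count edges incident to each vertex:
  deg(1) = 3 (neighbors: 3, 4, 5)
  deg(2) = 1 (neighbors: 6)
  deg(3) = 3 (neighbors: 1, 4, 7)
  deg(4) = 2 (neighbors: 1, 3)
  deg(5) = 1 (neighbors: 1)
  deg(6) = 1 (neighbors: 2)
  deg(7) = 1 (neighbors: 3)

Step 2: Sum all degrees:
  3 + 1 + 3 + 2 + 1 + 1 + 1 = 12

Verification: sum of degrees = 2 * |E| = 2 * 6 = 12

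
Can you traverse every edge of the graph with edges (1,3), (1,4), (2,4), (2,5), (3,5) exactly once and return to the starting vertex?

Step 1: Find the degree of each vertex:
  deg(1) = 2
  deg(2) = 2
  deg(3) = 2
  deg(4) = 2
  deg(5) = 2

Step 2: Count vertices with odd degree:
  All vertices have even degree (0 odd-degree vertices)

Step 3: Apply Euler's theorem:
  - Eulerian circuit exists iff graph is connected and all vertices have even degree
  - Eulerian path exists iff graph is connected and has 0 or 2 odd-degree vertices

Graph is connected with 0 odd-degree vertices.
Both Eulerian circuit and Eulerian path exist.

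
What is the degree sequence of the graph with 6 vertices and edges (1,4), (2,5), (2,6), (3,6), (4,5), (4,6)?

Step 1: Count edges incident to each vertex:
  deg(1) = 1 (neighbors: 4)
  deg(2) = 2 (neighbors: 5, 6)
  deg(3) = 1 (neighbors: 6)
  deg(4) = 3 (neighbors: 1, 5, 6)
  deg(5) = 2 (neighbors: 2, 4)
  deg(6) = 3 (neighbors: 2, 3, 4)

Step 2: Sort degrees in non-increasing order:
  Degrees: [1, 2, 1, 3, 2, 3] -> sorted: [3, 3, 2, 2, 1, 1]

Degree sequence: [3, 3, 2, 2, 1, 1]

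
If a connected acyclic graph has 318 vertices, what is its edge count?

A tree on n vertices always has exactly n - 1 edges.
For n = 318: edges = 318 - 1 = 317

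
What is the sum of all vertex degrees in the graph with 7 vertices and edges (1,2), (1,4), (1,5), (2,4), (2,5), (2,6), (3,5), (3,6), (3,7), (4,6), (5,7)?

Step 1: Count edges incident to each vertex:
  deg(1) = 3 (neighbors: 2, 4, 5)
  deg(2) = 4 (neighbors: 1, 4, 5, 6)
  deg(3) = 3 (neighbors: 5, 6, 7)
  deg(4) = 3 (neighbors: 1, 2, 6)
  deg(5) = 4 (neighbors: 1, 2, 3, 7)
  deg(6) = 3 (neighbors: 2, 3, 4)
  deg(7) = 2 (neighbors: 3, 5)

Step 2: Sum all degrees:
  3 + 4 + 3 + 3 + 4 + 3 + 2 = 22

Verification: sum of degrees = 2 * |E| = 2 * 11 = 22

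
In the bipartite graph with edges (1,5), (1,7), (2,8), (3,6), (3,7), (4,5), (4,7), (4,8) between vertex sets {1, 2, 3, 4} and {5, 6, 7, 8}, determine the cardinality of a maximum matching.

Step 1: List the neighbors of each left vertex:
  1: 5, 7
  2: 8
  3: 6, 7
  4: 5, 7, 8

Step 2: Greedily match left vertices, then look for augmenting paths:
  Match 1 -- 5
  Match 2 -- 8
  Match 3 -- 6
  Match 4 -- 7
  No augmenting path remains.

Step 3: Verify this is maximum:
  Matching size 4 = min(|L|, |R|) = min(4, 4), which is an upper bound, so this matching is maximum.

Maximum matching: {(1,5), (2,8), (3,6), (4,7)}
Size: 4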